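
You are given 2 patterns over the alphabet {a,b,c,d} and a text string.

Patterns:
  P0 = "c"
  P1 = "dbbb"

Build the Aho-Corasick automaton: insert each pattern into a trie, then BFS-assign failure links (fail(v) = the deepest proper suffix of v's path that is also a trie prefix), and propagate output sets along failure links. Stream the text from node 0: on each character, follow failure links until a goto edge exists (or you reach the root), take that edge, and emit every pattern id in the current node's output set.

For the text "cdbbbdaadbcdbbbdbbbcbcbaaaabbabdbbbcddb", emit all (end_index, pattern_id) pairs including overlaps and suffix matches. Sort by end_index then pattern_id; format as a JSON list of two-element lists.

Build automaton:
Trie nodes:
  0='ε' goto c→1 d→2
  1='c' goto ·  ←P0
  2='d' goto b→3
  3='db' goto b→4
  4='dbb' goto b→5
  5='dbbb' goto ·  ←P1

BFS fail/out derivation:
  fail(1) 'c': from fail(0)=0 chase 'c': 0 ⇒ 0;  out={0}∪out(0)={0}
  fail(2) 'd': from fail(0)=0 chase 'd': 0 ⇒ 0;  out=∅∪out(0)=∅
  fail(3) 'db': from fail(2)=0 chase 'b': 0 ⇒ 0;  out=∅∪out(0)=∅
  fail(4) 'dbb': from fail(3)=0 chase 'b': 0 ⇒ 0;  out=∅∪out(0)=∅
  fail(5) 'dbbb': from fail(4)=0 chase 'b': 0 ⇒ 0;  out={1}∪out(0)={1}

Scan:
pos 0 'c': at 1  emit P0@[0:0]
pos 1 'd': at 2 (via fail)
pos 2 'b': at 3
pos 3 'b': at 4
pos 4 'b': at 5  emit P1@[1:4]
pos 5 'd': at 2 (via fail)
pos 6 'a': at 0 (via fail)
pos 7 'a': at 0
pos 8 'd': at 2
pos 9 'b': at 3
pos 10 'c': at 1 (via fail)  emit P0@[10:10]
pos 11 'd': at 2 (via fail)
pos 12 'b': at 3
pos 13 'b': at 4
pos 14 'b': at 5  emit P1@[11:14]
pos 15 'd': at 2 (via fail)
pos 16 'b': at 3
pos 17 'b': at 4
pos 18 'b': at 5  emit P1@[15:18]
pos 19 'c': at 1 (via fail)  emit P0@[19:19]
pos 20 'b': at 0 (via fail)
pos 21 'c': at 1  emit P0@[21:21]
pos 22 'b': at 0 (via fail)
pos 23 'a': at 0
pos 24 'a': at 0
pos 25 'a': at 0
pos 26 'a': at 0
pos 27 'b': at 0
pos 28 'b': at 0
pos 29 'a': at 0
pos 30 'b': at 0
pos 31 'd': at 2
pos 32 'b': at 3
pos 33 'b': at 4
pos 34 'b': at 5  emit P1@[31:34]
pos 35 'c': at 1 (via fail)  emit P0@[35:35]
pos 36 'd': at 2 (via fail)
pos 37 'd': at 2 (via fail)
pos 38 'b': at 3

All matches (sorted): [[0,0],[4,1],[10,0],[14,1],[18,1],[19,0],[21,0],[34,1],[35,0]]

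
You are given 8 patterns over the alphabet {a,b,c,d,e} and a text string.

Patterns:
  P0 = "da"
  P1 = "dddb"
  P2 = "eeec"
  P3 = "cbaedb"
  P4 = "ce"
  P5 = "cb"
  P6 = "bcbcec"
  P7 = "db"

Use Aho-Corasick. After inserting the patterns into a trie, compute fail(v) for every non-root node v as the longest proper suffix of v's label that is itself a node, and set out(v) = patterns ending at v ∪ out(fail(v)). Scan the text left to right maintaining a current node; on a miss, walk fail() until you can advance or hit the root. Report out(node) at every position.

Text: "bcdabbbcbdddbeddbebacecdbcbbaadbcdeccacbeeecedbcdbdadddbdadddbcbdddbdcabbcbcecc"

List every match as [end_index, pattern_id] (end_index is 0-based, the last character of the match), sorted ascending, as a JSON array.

Build automaton:
Trie nodes:
  0='ε' goto b→17 c→10 d→1 e→6
  1='d' goto a→2 b→23 d→3
  2='da' goto ·  ←P0
  3='dd' goto d→4
  4='ddd' goto b→5
  5='dddb' goto ·  ←P1
  6='e' goto e→7
  7='ee' goto e→8
  8='eee' goto c→9
  9='eeec' goto ·  ←P2
  10='c' goto b→11 e→16
  11='cb' goto a→12  ←P5
  12='cba' goto e→13
  13='cbae' goto d→14
  14='cbaed' goto b→15
  15='cbaedb' goto ·  ←P3
  16='ce' goto ·  ←P4
  17='b' goto c→18
  18='bc' goto b→19
  19='bcb' goto c→20
  20='bcbc' goto e→21
  21='bcbce' goto c→22
  22='bcbcec' goto ·  ←P6
  23='db' goto ·  ←P7

BFS fail/out derivation:
  fail(1) 'd': from fail(0)=0 chase 'd': 0 ⇒ 0;  out=∅∪out(0)=∅
  fail(6) 'e': from fail(0)=0 chase 'e': 0 ⇒ 0;  out=∅∪out(0)=∅
  fail(10) 'c': from fail(0)=0 chase 'c': 0 ⇒ 0;  out=∅∪out(0)=∅
  fail(17) 'b': from fail(0)=0 chase 'b': 0 ⇒ 0;  out=∅∪out(0)=∅
  fail(2) 'da': from fail(1)=0 chase 'a': 0 ⇒ 0;  out={0}∪out(0)={0}
  fail(3) 'dd': from fail(1)=0 chase 'd': 0 ⇒ 1;  out=∅∪out(1)=∅
  fail(7) 'ee': from fail(6)=0 chase 'e': 0 ⇒ 6;  out=∅∪out(6)=∅
  fail(11) 'cb': from fail(10)=0 chase 'b': 0 ⇒ 17;  out={5}∪out(17)={5}
  fail(16) 'ce': from fail(10)=0 chase 'e': 0 ⇒ 6;  out={4}∪out(6)={4}
  fail(18) 'bc': from fail(17)=0 chase 'c': 0 ⇒ 10;  out=∅∪out(10)=∅
  fail(23) 'db': from fail(1)=0 chase 'b': 0 ⇒ 17;  out={7}∪out(17)={7}
  fail(4) 'ddd': from fail(3)=1 chase 'd': 1 ⇒ 3;  out=∅∪out(3)=∅
  fail(8) 'eee': from fail(7)=6 chase 'e': 6 ⇒ 7;  out=∅∪out(7)=∅
  fail(12) 'cba': from fail(11)=17 chase 'a': 17→0 ⇒ 0;  out=∅∪out(0)=∅
  fail(19) 'bcb': from fail(18)=10 chase 'b': 10 ⇒ 11;  out=∅∪out(11)={5}
  fail(5) 'dddb': from fail(4)=3 chase 'b': 3→1 ⇒ 23;  out={1}∪out(23)={1,7}
  fail(9) 'eeec': from fail(8)=7 chase 'c': 7→6→0 ⇒ 10;  out={2}∪out(10)={2}
  fail(13) 'cbae': from fail(12)=0 chase 'e': 0 ⇒ 6;  out=∅∪out(6)=∅
  fail(20) 'bcbc': from fail(19)=11 chase 'c': 11→17 ⇒ 18;  out=∅∪out(18)=∅
  fail(14) 'cbaed': from fail(13)=6 chase 'd': 6→0 ⇒ 1;  out=∅∪out(1)=∅
  fail(21) 'bcbce': from fail(20)=18 chase 'e': 18→10 ⇒ 16;  out=∅∪out(16)={4}
  fail(15) 'cbaedb': from fail(14)=1 chase 'b': 1 ⇒ 23;  out={3}∪out(23)={3,7}
  fail(22) 'bcbcec': from fail(21)=16 chase 'c': 16→6→0 ⇒ 10;  out={6}∪out(10)={6}

Run:
pos 0 'b': at 17
pos 1 'c': at 18
pos 2 'd': at 1 (via fail)
pos 3 'a': at 2  ** P0@[2:3]
pos 4 'b': at 17 (via fail)
pos 5 'b': at 17 (via fail)
pos 6 'b': at 17 (via fail)
pos 7 'c': at 18
pos 8 'b': at 19  ** P5@[7:8]
pos 9 'd': at 1 (via fail)
pos 10 'd': at 3
pos 11 'd': at 4
pos 12 'b': at 5  ** P1@[9:12],P7@[11:12]
pos 13 'e': at 6 (via fail)
pos 14 'd': at 1 (via fail)
pos 15 'd': at 3
pos 16 'b': at 23 (via fail)  ** P7@[15:16]
pos 17 'e': at 6 (via fail)
pos 18 'b': at 17 (via fail)
pos 19 'a': at 0 (via fail)
pos 20 'c': at 10
pos 21 'e': at 16  ** P4@[20:21]
pos 22 'c': at 10 (via fail)
pos 23 'd': at 1 (via fail)
pos 24 'b': at 23  ** P7@[23:24]
pos 25 'c': at 18 (via fail)
pos 26 'b': at 19  ** P5@[25:26]
pos 27 'b': at 17 (via fail)
pos 28 'a': at 0 (via fail)
pos 29 'a': at 0
pos 30 'd': at 1
pos 31 'b': at 23  ** P7@[30:31]
pos 32 'c': at 18 (via fail)
pos 33 'd': at 1 (via fail)
pos 34 'e': at 6 (via fail)
pos 35 'c': at 10 (via fail)
pos 36 'c': at 10 (via fail)
pos 37 'a': at 0 (via fail)
pos 38 'c': at 10
pos 39 'b': at 11  ** P5@[38:39]
pos 40 'e': at 6 (via fail)
pos 41 'e': at 7
pos 42 'e': at 8
pos 43 'c': at 9  ** P2@[40:43]
pos 44 'e': at 16 (via fail)  ** P4@[43:44]
pos 45 'd': at 1 (via fail)
pos 46 'b': at 23  ** P7@[45:46]
pos 47 'c': at 18 (via fail)
pos 48 'd': at 1 (via fail)
pos 49 'b': at 23  ** P7@[48:49]
pos 50 'd': at 1 (via fail)
pos 51 'a': at 2  ** P0@[50:51]
pos 52 'd': at 1 (via fail)
pos 53 'd': at 3
pos 54 'd': at 4
pos 55 'b': at 5  ** P1@[52:55],P7@[54:55]
pos 56 'd': at 1 (via fail)
pos 57 'a': at 2  ** P0@[56:57]
pos 58 'd': at 1 (via fail)
pos 59 'd': at 3
pos 60 'd': at 4
pos 61 'b': at 5  ** P1@[58:61],P7@[60:61]
pos 62 'c': at 18 (via fail)
pos 63 'b': at 19  ** P5@[62:63]
pos 64 'd': at 1 (via fail)
pos 65 'd': at 3
pos 66 'd': at 4
pos 67 'b': at 5  ** P1@[64:67],P7@[66:67]
pos 68 'd': at 1 (via fail)
pos 69 'c': at 10 (via fail)
pos 70 'a': at 0 (via fail)
pos 71 'b': at 17
pos 72 'b': at 17 (via fail)
pos 73 'c': at 18
pos 74 'b': at 19  ** P5@[73:74]
pos 75 'c': at 20
pos 76 'e': at 21  ** P4@[75:76]
pos 77 'c': at 22  ** P6@[72:77]
pos 78 'c': at 10 (via fail)

All matches (sorted): [[3,0],[8,5],[12,1],[12,7],[16,7],[21,4],[24,7],[26,5],[31,7],[39,5],[43,2],[44,4],[46,7],[49,7],[51,0],[55,1],[55,7],[57,0],[61,1],[61,7],[63,5],[67,1],[67,7],[74,5],[76,4],[77,6]]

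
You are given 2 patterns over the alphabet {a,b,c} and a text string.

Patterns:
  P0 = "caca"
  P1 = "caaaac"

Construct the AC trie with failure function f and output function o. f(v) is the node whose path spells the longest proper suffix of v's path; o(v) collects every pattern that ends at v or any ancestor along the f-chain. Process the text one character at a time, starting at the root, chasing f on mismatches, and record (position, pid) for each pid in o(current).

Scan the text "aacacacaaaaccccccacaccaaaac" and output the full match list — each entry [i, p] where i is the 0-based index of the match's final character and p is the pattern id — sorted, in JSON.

Build:
Trie nodes:
  n0 'ε': c→1
  n1 'c': a→2
  n2 'ca': a→5 c→3
  n3 'cac': a→4
  n4 'caca': ·  ←P0
  n5 'caa': a→6
  n6 'caaa': a→7
  n7 'caaaa': c→8
  n8 'caaaac': ·  ←P1

Failure links (BFS by depth):
  fail(1) 'c': from fail(0)=0 chase 'c': 0 ⇒ 0;  out=∅∪out(0)=∅
  fail(2) 'ca': from fail(1)=0 chase 'a': 0 ⇒ 0;  out=∅∪out(0)=∅
  fail(3) 'cac': from fail(2)=0 chase 'c': 0 ⇒ 1;  out=∅∪out(1)=∅
  fail(5) 'caa': from fail(2)=0 chase 'a': 0 ⇒ 0;  out=∅∪out(0)=∅
  fail(4) 'caca': from fail(3)=1 chase 'a': 1 ⇒ 2;  out={0}∪out(2)={0}
  fail(6) 'caaa': from fail(5)=0 chase 'a': 0 ⇒ 0;  out=∅∪out(0)=∅
  fail(7) 'caaaa': from fail(6)=0 chase 'a': 0 ⇒ 0;  out=∅∪out(0)=∅
  fail(8) 'caaaac': from fail(7)=0 chase 'c': 0 ⇒ 1;  out={1}∪out(1)={1}

Run:
pos 0 'a': at 0
pos 1 'a': at 0
pos 2 'c': at 1
pos 3 'a': at 2
pos 4 'c': at 3
pos 5 'a': at 4  emit P0@[2:5]
pos 6 'c': at 3 (fail-walked)
pos 7 'a': at 4  emit P0@[4:7]
pos 8 'a': at 5 (fail-walked)
pos 9 'a': at 6
pos 10 'a': at 7
pos 11 'c': at 8  emit P1@[6:11]
pos 12 'c': at 1 (fail-walked)
pos 13 'c': at 1 (fail-walked)
pos 14 'c': at 1 (fail-walked)
pos 15 'c': at 1 (fail-walked)
pos 16 'c': at 1 (fail-walked)
pos 17 'a': at 2
pos 18 'c': at 3
pos 19 'a': at 4  emit P0@[16:19]
pos 20 'c': at 3 (fail-walked)
pos 21 'c': at 1 (fail-walked)
pos 22 'a': at 2
pos 23 'a': at 5
pos 24 'a': at 6
pos 25 'a': at 7
pos 26 'c': at 8  emit P1@[21:26]

All matches (sorted): [[5,0],[7,0],[11,1],[19,0],[26,1]]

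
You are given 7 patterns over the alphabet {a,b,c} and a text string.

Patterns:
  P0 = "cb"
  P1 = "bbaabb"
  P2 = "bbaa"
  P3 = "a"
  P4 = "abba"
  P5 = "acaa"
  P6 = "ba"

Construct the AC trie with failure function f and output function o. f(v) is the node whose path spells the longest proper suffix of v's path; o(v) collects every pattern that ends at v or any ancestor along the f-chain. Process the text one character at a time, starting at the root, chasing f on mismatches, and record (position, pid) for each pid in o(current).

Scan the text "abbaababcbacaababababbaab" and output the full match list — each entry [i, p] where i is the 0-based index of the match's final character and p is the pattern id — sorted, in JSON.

Construct AC machine:
Trie nodes:
  n0 'ε': a→9 b→3 c→1
  n1 'c': b→2
  n2 'cb': ·  ←P0
  n3 'b': a→16 b→4
  n4 'bb': a→5
  n5 'bba': a→6
  n6 'bbaa': b→7  ←P2
  n7 'bbaab': b→8
  n8 'bbaabb': ·  ←P1
  n9 'a': b→10 c→13  ←P3
  n10 'ab': b→11
  n11 'abb': a→12
  n12 'abba': ·  ←P4
  n13 'ac': a→14
  n14 'aca': a→15
  n15 'acaa': ·  ←P5
  n16 'ba': ·  ←P6

BFS fail/out derivation:
  fail(1) 'c': from fail(0)=0 chase 'c': 0 ⇒ 0;  out=∅∪out(0)=∅
  fail(3) 'b': from fail(0)=0 chase 'b': 0 ⇒ 0;  out=∅∪out(0)=∅
  fail(9) 'a': from fail(0)=0 chase 'a': 0 ⇒ 0;  out={3}∪out(0)={3}
  fail(2) 'cb': from fail(1)=0 chase 'b': 0 ⇒ 3;  out={0}∪out(3)={0}
  fail(4) 'bb': from fail(3)=0 chase 'b': 0 ⇒ 3;  out=∅∪out(3)=∅
  fail(10) 'ab': from fail(9)=0 chase 'b': 0 ⇒ 3;  out=∅∪out(3)=∅
  fail(13) 'ac': from fail(9)=0 chase 'c': 0 ⇒ 1;  out=∅∪out(1)=∅
  fail(16) 'ba': from fail(3)=0 chase 'a': 0 ⇒ 9;  out={6}∪out(9)={3,6}
  fail(5) 'bba': from fail(4)=3 chase 'a': 3 ⇒ 16;  out=∅∪out(16)={3,6}
  fail(11) 'abb': from fail(10)=3 chase 'b': 3 ⇒ 4;  out=∅∪out(4)=∅
  fail(14) 'aca': from fail(13)=1 chase 'a': 1→0 ⇒ 9;  out=∅∪out(9)={3}
  fail(6) 'bbaa': from fail(5)=16 chase 'a': 16→9→0 ⇒ 9;  out={2}∪out(9)={2,3}
  fail(12) 'abba': from fail(11)=4 chase 'a': 4 ⇒ 5;  out={4}∪out(5)={3,4,6}
  fail(15) 'acaa': from fail(14)=9 chase 'a': 9→0 ⇒ 9;  out={5}∪out(9)={3,5}
  fail(7) 'bbaab': from fail(6)=9 chase 'b': 9 ⇒ 10;  out=∅∪out(10)=∅
  fail(8) 'bbaabb': from fail(7)=10 chase 'b': 10 ⇒ 11;  out={1}∪out(11)={1}

Run:
i=0 'a': node 0→9  → match P3@[0:0]
i=1 'b': node 9→10
i=2 'b': node 10→11
i=3 'a': node 11→12  → match P3@[3:3],P4@[0:3],P6@[2:3]
i=4 'a': node 12→6 (fail-walked)  → match P2@[1:4],P3@[4:4]
i=5 'b': node 6→7
i=6 'a': node 7→16 (fail-walked)  → match P3@[6:6],P6@[5:6]
i=7 'b': node 16→10 (fail-walked)
i=8 'c': node 10→1 (fail-walked)
i=9 'b': node 1→2  → match P0@[8:9]
i=10 'a': node 2→16 (fail-walked)  → match P3@[10:10],P6@[9:10]
i=11 'c': node 16→13 (fail-walked)
i=12 'a': node 13→14  → match P3@[12:12]
i=13 'a': node 14→15  → match P3@[13:13],P5@[10:13]
i=14 'b': node 15→10 (fail-walked)
i=15 'a': node 10→16 (fail-walked)  → match P3@[15:15],P6@[14:15]
i=16 'b': node 16→10 (fail-walked)
i=17 'a': node 10→16 (fail-walked)  → match P3@[17:17],P6@[16:17]
i=18 'b': node 16→10 (fail-walked)
i=19 'a': node 10→16 (fail-walked)  → match P3@[19:19],P6@[18:19]
i=20 'b': node 16→10 (fail-walked)
i=21 'b': node 10→11
i=22 'a': node 11→12  → match P3@[22:22],P4@[19:22],P6@[21:22]
i=23 'a': node 12→6 (fail-walked)  → match P2@[20:23],P3@[23:23]
i=24 'b': node 6→7

All matches (sorted): [[0,3],[3,3],[3,4],[3,6],[4,2],[4,3],[6,3],[6,6],[9,0],[10,3],[10,6],[12,3],[13,3],[13,5],[15,3],[15,6],[17,3],[17,6],[19,3],[19,6],[22,3],[22,4],[22,6],[23,2],[23,3]]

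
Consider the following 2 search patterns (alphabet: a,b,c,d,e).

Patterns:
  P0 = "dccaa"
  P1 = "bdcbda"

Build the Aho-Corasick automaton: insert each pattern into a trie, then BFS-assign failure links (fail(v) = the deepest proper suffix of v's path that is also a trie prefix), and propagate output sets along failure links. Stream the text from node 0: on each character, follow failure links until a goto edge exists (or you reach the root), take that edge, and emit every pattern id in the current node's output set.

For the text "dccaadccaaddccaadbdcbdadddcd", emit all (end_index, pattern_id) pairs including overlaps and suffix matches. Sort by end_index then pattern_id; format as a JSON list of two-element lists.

Build:
Trie (insert patterns):
  n0 'ε': b→6 d→1
  n1 'd': c→2
  n2 'dc': c→3
  n3 'dcc': a→4
  n4 'dcca': a→5
  n5 'dccaa': ·  ←P0
  n6 'b': d→7
  n7 'bd': c→8
  n8 'bdc': b→9
  n9 'bdcb': d→10
  n10 'bdcbd': a→11
  n11 'bdcbda': ·  ←P1

Failure links (BFS by depth):
  fail(1) 'd': from fail(0)=0 chase 'd': 0 ⇒ 0;  out=∅∪out(0)=∅
  fail(6) 'b': from fail(0)=0 chase 'b': 0 ⇒ 0;  out=∅∪out(0)=∅
  fail(2) 'dc': from fail(1)=0 chase 'c': 0 ⇒ 0;  out=∅∪out(0)=∅
  fail(7) 'bd': from fail(6)=0 chase 'd': 0 ⇒ 1;  out=∅∪out(1)=∅
  fail(3) 'dcc': from fail(2)=0 chase 'c': 0 ⇒ 0;  out=∅∪out(0)=∅
  fail(8) 'bdc': from fail(7)=1 chase 'c': 1 ⇒ 2;  out=∅∪out(2)=∅
  fail(4) 'dcca': from fail(3)=0 chase 'a': 0 ⇒ 0;  out=∅∪out(0)=∅
  fail(9) 'bdcb': from fail(8)=2 chase 'b': 2→0 ⇒ 6;  out=∅∪out(6)=∅
  fail(5) 'dccaa': from fail(4)=0 chase 'a': 0 ⇒ 0;  out={0}∪out(0)={0}
  fail(10) 'bdcbd': from fail(9)=6 chase 'd': 6 ⇒ 7;  out=∅∪out(7)=∅
  fail(11) 'bdcbda': from fail(10)=7 chase 'a': 7→1→0 ⇒ 0;  out={1}∪out(0)={1}

Scan:
i=0 'd': node 0→1
i=1 'c': node 1→2
i=2 'c': node 2→3
i=3 'a': node 3→4
i=4 'a': node 4→5  emit P0@[0:4]
i=5 'd': node 5→1 (via fail)
i=6 'c': node 1→2
i=7 'c': node 2→3
i=8 'a': node 3→4
i=9 'a': node 4→5  emit P0@[5:9]
i=10 'd': node 5→1 (via fail)
i=11 'd': node 1→1 (via fail)
i=12 'c': node 1→2
i=13 'c': node 2→3
i=14 'a': node 3→4
i=15 'a': node 4→5  emit P0@[11:15]
i=16 'd': node 5→1 (via fail)
i=17 'b': node 1→6 (via fail)
i=18 'd': node 6→7
i=19 'c': node 7→8
i=20 'b': node 8→9
i=21 'd': node 9→10
i=22 'a': node 10→11  emit P1@[17:22]
i=23 'd': node 11→1 (via fail)
i=24 'd': node 1→1 (via fail)
i=25 'd': node 1→1 (via fail)
i=26 'c': node 1→2
i=27 'd': node 2→1 (via fail)

Result: [[4,0],[9,0],[15,0],[22,1]]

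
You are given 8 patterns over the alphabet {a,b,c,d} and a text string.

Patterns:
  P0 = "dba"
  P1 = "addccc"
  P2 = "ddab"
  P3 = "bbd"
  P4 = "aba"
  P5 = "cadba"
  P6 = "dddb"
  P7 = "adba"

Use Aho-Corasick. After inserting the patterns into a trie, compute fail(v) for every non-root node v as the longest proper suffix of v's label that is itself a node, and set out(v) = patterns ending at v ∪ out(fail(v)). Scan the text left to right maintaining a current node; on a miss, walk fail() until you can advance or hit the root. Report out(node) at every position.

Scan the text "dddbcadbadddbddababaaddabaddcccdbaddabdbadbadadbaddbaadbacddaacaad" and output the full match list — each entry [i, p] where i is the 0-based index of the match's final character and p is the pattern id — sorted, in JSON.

Build:
Trie nodes:
  n0 'ε': a→4 b→13 c→18 d→1
  n1 'd': b→2 d→10
  n2 'db': a→3
  n3 'dba': ·  [P0 ends]
  n4 'a': b→16 d→5
  n5 'ad': b→25 d→6
  n6 'add': c→7
  n7 'addc': c→8
  n8 'addcc': c→9
  n9 'addccc': ·  [P1 ends]
  n10 'dd': a→11 d→23
  n11 'dda': b→12
  n12 'ddab': ·  [P2 ends]
  n13 'b': b→14
  n14 'bb': d→15
  n15 'bbd': ·  [P3 ends]
  n16 'ab': a→17
  n17 'aba': ·  [P4 ends]
  n18 'c': a→19
  n19 'ca': d→20
  n20 'cad': b→21
  n21 'cadb': a→22
  n22 'cadba': ·  [P5 ends]
  n23 'ddd': b→24
  n24 'dddb': ·  [P6 ends]
  n25 'adb': a→26
  n26 'adba': ·  [P7 ends]

Failure links (BFS by depth):
  n1('d'): parent n0 fail=0; on 'd' 0 → fail=0;  out ∅∪∅=∅
  n4('a'): parent n0 fail=0; on 'a' 0 → fail=0;  out ∅∪∅=∅
  n13('b'): parent n0 fail=0; on 'b' 0 → fail=0;  out ∅∪∅=∅
  n18('c'): parent n0 fail=0; on 'c' 0 → fail=0;  out ∅∪∅=∅
  n2('db'): parent n1 fail=0; on 'b' 0 → fail=13;  out ∅∪∅=∅
  n5('ad'): parent n4 fail=0; on 'd' 0 → fail=1;  out ∅∪∅=∅
  n10('dd'): parent n1 fail=0; on 'd' 0 → fail=1;  out ∅∪∅=∅
  n14('bb'): parent n13 fail=0; on 'b' 0 → fail=13;  out ∅∪∅=∅
  n16('ab'): parent n4 fail=0; on 'b' 0 → fail=13;  out ∅∪∅=∅
  n19('ca'): parent n18 fail=0; on 'a' 0 → fail=4;  out ∅∪∅=∅
  n3('dba'): parent n2 fail=13; on 'a' 13→0 → fail=4;  out {0}∪∅={0}
  n6('add'): parent n5 fail=1; on 'd' 1 → fail=10;  out ∅∪∅=∅
  n11('dda'): parent n10 fail=1; on 'a' 1→0 → fail=4;  out ∅∪∅=∅
  n15('bbd'): parent n14 fail=13; on 'd' 13→0 → fail=1;  out {3}∪∅={3}
  n17('aba'): parent n16 fail=13; on 'a' 13→0 → fail=4;  out {4}∪∅={4}
  n20('cad'): parent n19 fail=4; on 'd' 4 → fail=5;  out ∅∪∅=∅
  n23('ddd'): parent n10 fail=1; on 'd' 1 → fail=10;  out ∅∪∅=∅
  n25('adb'): parent n5 fail=1; on 'b' 1 → fail=2;  out ∅∪∅=∅
  n7('addc'): parent n6 fail=10; on 'c' 10→1→0 → fail=18;  out ∅∪∅=∅
  n12('ddab'): parent n11 fail=4; on 'b' 4 → fail=16;  out {2}∪∅={2}
  n21('cadb'): parent n20 fail=5; on 'b' 5 → fail=25;  out ∅∪∅=∅
  n24('dddb'): parent n23 fail=10; on 'b' 10→1 → fail=2;  out {6}∪∅={6}
  n26('adba'): parent n25 fail=2; on 'a' 2 → fail=3;  out {7}∪{0}={0,7}
  n8('addcc'): parent n7 fail=18; on 'c' 18→0 → fail=18;  out ∅∪∅=∅
  n22('cadba'): parent n21 fail=25; on 'a' 25 → fail=26;  out {5}∪{0,7}={0,5,7}
  n9('addccc'): parent n8 fail=18; on 'c' 18→0 → fail=18;  out {1}∪∅={1}

Text stream:
[0] read 'd'  n0⇒n1
[1] read 'd'  n1⇒n10
[2] read 'd'  n10⇒n23
[3] read 'b'  n23⇒n24  emit P6@[0:3]
[4] read 'c'  n24⇒n18 ·f
[5] read 'a'  n18⇒n19
[6] read 'd'  n19⇒n20
[7] read 'b'  n20⇒n21
[8] read 'a'  n21⇒n22  emit P0@[6:8],P5@[4:8],P7@[5:8]
[9] read 'd'  n22⇒n5 ·f
[10] read 'd'  n5⇒n6
[11] read 'd'  n6⇒n23 ·f
[12] read 'b'  n23⇒n24  emit P6@[9:12]
[13] read 'd'  n24⇒n1 ·f
[14] read 'd'  n1⇒n10
[15] read 'a'  n10⇒n11
[16] read 'b'  n11⇒n12  emit P2@[13:16]
[17] read 'a'  n12⇒n17 ·f  emit P4@[15:17]
[18] read 'b'  n17⇒n16 ·f
[19] read 'a'  n16⇒n17  emit P4@[17:19]
[20] read 'a'  n17⇒n4 ·f
[21] read 'd'  n4⇒n5
[22] read 'd'  n5⇒n6
[23] read 'a'  n6⇒n11 ·f
[24] read 'b'  n11⇒n12  emit P2@[21:24]
[25] read 'a'  n12⇒n17 ·f  emit P4@[23:25]
[26] read 'd'  n17⇒n5 ·f
[27] read 'd'  n5⇒n6
[28] read 'c'  n6⇒n7
[29] read 'c'  n7⇒n8
[30] read 'c'  n8⇒n9  emit P1@[25:30]
[31] read 'd'  n9⇒n1 ·f
[32] read 'b'  n1⇒n2
[33] read 'a'  n2⇒n3  emit P0@[31:33]
[34] read 'd'  n3⇒n5 ·f
[35] read 'd'  n5⇒n6
[36] read 'a'  n6⇒n11 ·f
[37] read 'b'  n11⇒n12  emit P2@[34:37]
[38] read 'd'  n12⇒n1 ·f
[39] read 'b'  n1⇒n2
[40] read 'a'  n2⇒n3  emit P0@[38:40]
[41] read 'd'  n3⇒n5 ·f
[42] read 'b'  n5⇒n25
[43] read 'a'  n25⇒n26  emit P0@[41:43],P7@[40:43]
[44] read 'd'  n26⇒n5 ·f
[45] read 'a'  n5⇒n4 ·f
[46] read 'd'  n4⇒n5
[47] read 'b'  n5⇒n25
[48] read 'a'  n25⇒n26  emit P0@[46:48],P7@[45:48]
[49] read 'd'  n26⇒n5 ·f
[50] read 'd'  n5⇒n6
[51] read 'b'  n6⇒n2 ·f
[52] read 'a'  n2⇒n3  emit P0@[50:52]
[53] read 'a'  n3⇒n4 ·f
[54] read 'd'  n4⇒n5
[55] read 'b'  n5⇒n25
[56] read 'a'  n25⇒n26  emit P0@[54:56],P7@[53:56]
[57] read 'c'  n26⇒n18 ·f
[58] read 'd'  n18⇒n1 ·f
[59] read 'd'  n1⇒n10
[60] read 'a'  n10⇒n11
[61] read 'a'  n11⇒n4 ·f
[62] read 'c'  n4⇒n18 ·f
[63] read 'a'  n18⇒n19
[64] read 'a'  n19⇒n4 ·f
[65] read 'd'  n4⇒n5

Result: [[3,6],[8,0],[8,5],[8,7],[12,6],[16,2],[17,4],[19,4],[24,2],[25,4],[30,1],[33,0],[37,2],[40,0],[43,0],[43,7],[48,0],[48,7],[52,0],[56,0],[56,7]]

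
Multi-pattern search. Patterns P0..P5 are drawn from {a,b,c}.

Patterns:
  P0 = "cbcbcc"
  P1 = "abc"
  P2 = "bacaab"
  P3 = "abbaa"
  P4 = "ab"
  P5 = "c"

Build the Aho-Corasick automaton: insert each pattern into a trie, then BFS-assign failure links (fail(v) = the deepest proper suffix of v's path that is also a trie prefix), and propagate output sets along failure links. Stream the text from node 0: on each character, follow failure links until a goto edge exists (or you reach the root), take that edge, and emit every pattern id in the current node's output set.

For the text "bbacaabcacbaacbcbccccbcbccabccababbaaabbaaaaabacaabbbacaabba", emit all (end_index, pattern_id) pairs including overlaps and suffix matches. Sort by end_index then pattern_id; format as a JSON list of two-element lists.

Build automaton:
Trie (insert patterns):
  n0 'ε': a→7 b→10 c→1
  n1 'c': b→2  [P5 ends]
  n2 'cb': c→3
  n3 'cbc': b→4
  n4 'cbcb': c→5
  n5 'cbcbc': c→6
  n6 'cbcbcc': ·  [P0 ends]
  n7 'a': b→8
  n8 'ab': b→16 c→9  [P4 ends]
  n9 'abc': ·  [P1 ends]
  n10 'b': a→11
  n11 'ba': c→12
  n12 'bac': a→13
  n13 'baca': a→14
  n14 'bacaa': b→15
  n15 'bacaab': ·  [P2 ends]
  n16 'abb': a→17
  n17 'abba': a→18
  n18 'abbaa': ·  [P3 ends]

BFS fail/out derivation:
  n1('c'): parent n0 fail=0; on 'c' 0 → fail=0;  out {5}∪∅={5}
  n7('a'): parent n0 fail=0; on 'a' 0 → fail=0;  out ∅∪∅=∅
  n10('b'): parent n0 fail=0; on 'b' 0 → fail=0;  out ∅∪∅=∅
  n2('cb'): parent n1 fail=0; on 'b' 0 → fail=10;  out ∅∪∅=∅
  n8('ab'): parent n7 fail=0; on 'b' 0 → fail=10;  out {4}∪∅={4}
  n11('ba'): parent n10 fail=0; on 'a' 0 → fail=7;  out ∅∪∅=∅
  n3('cbc'): parent n2 fail=10; on 'c' 10→0 → fail=1;  out ∅∪{5}={5}
  n9('abc'): parent n8 fail=10; on 'c' 10→0 → fail=1;  out {1}∪{5}={1,5}
  n12('bac'): parent n11 fail=7; on 'c' 7→0 → fail=1;  out ∅∪{5}={5}
  n16('abb'): parent n8 fail=10; on 'b' 10→0 → fail=10;  out ∅∪∅=∅
  n4('cbcb'): parent n3 fail=1; on 'b' 1 → fail=2;  out ∅∪∅=∅
  n13('baca'): parent n12 fail=1; on 'a' 1→0 → fail=7;  out ∅∪∅=∅
  n17('abba'): parent n16 fail=10; on 'a' 10 → fail=11;  out ∅∪∅=∅
  n5('cbcbc'): parent n4 fail=2; on 'c' 2 → fail=3;  out ∅∪{5}={5}
  n14('bacaa'): parent n13 fail=7; on 'a' 7→0 → fail=7;  out ∅∪∅=∅
  n18('abbaa'): parent n17 fail=11; on 'a' 11→7→0 → fail=7;  out {3}∪∅={3}
  n6('cbcbcc'): parent n5 fail=3; on 'c' 3→1→0 → fail=1;  out {0}∪{5}={0,5}
  n15('bacaab'): parent n14 fail=7; on 'b' 7 → fail=8;  out {2}∪{4}={2,4}

Text stream:
[0] read 'b'  n0⇒n10
[1] read 'b'  n10⇒n10 ·f
[2] read 'a'  n10⇒n11
[3] read 'c'  n11⇒n12  ** P5@[3:3]
[4] read 'a'  n12⇒n13
[5] read 'a'  n13⇒n14
[6] read 'b'  n14⇒n15  ** P2@[1:6],P4@[5:6]
[7] read 'c'  n15⇒n9 ·f  ** P1@[5:7],P5@[7:7]
[8] read 'a'  n9⇒n7 ·f
[9] read 'c'  n7⇒n1 ·f  ** P5@[9:9]
[10] read 'b'  n1⇒n2
[11] read 'a'  n2⇒n11 ·f
[12] read 'a'  n11⇒n7 ·f
[13] read 'c'  n7⇒n1 ·f  ** P5@[13:13]
[14] read 'b'  n1⇒n2
[15] read 'c'  n2⇒n3  ** P5@[15:15]
[16] read 'b'  n3⇒n4
[17] read 'c'  n4⇒n5  ** P5@[17:17]
[18] read 'c'  n5⇒n6  ** P0@[13:18],P5@[18:18]
[19] read 'c'  n6⇒n1 ·f  ** P5@[19:19]
[20] read 'c'  n1⇒n1 ·f  ** P5@[20:20]
[21] read 'b'  n1⇒n2
[22] read 'c'  n2⇒n3  ** P5@[22:22]
[23] read 'b'  n3⇒n4
[24] read 'c'  n4⇒n5  ** P5@[24:24]
[25] read 'c'  n5⇒n6  ** P0@[20:25],P5@[25:25]
[26] read 'a'  n6⇒n7 ·f
[27] read 'b'  n7⇒n8  ** P4@[26:27]
[28] read 'c'  n8⇒n9  ** P1@[26:28],P5@[28:28]
[29] read 'c'  n9⇒n1 ·f  ** P5@[29:29]
[30] read 'a'  n1⇒n7 ·f
[31] read 'b'  n7⇒n8  ** P4@[30:31]
[32] read 'a'  n8⇒n11 ·f
[33] read 'b'  n11⇒n8 ·f  ** P4@[32:33]
[34] read 'b'  n8⇒n16
[35] read 'a'  n16⇒n17
[36] read 'a'  n17⇒n18  ** P3@[32:36]
[37] read 'a'  n18⇒n7 ·f
[38] read 'b'  n7⇒n8  ** P4@[37:38]
[39] read 'b'  n8⇒n16
[40] read 'a'  n16⇒n17
[41] read 'a'  n17⇒n18  ** P3@[37:41]
[42] read 'a'  n18⇒n7 ·f
[43] read 'a'  n7⇒n7 ·f
[44] read 'a'  n7⇒n7 ·f
[45] read 'b'  n7⇒n8  ** P4@[44:45]
[46] read 'a'  n8⇒n11 ·f
[47] read 'c'  n11⇒n12  ** P5@[47:47]
[48] read 'a'  n12⇒n13
[49] read 'a'  n13⇒n14
[50] read 'b'  n14⇒n15  ** P2@[45:50],P4@[49:50]
[51] read 'b'  n15⇒n16 ·f
[52] read 'b'  n16⇒n10 ·f
[53] read 'a'  n10⇒n11
[54] read 'c'  n11⇒n12  ** P5@[54:54]
[55] read 'a'  n12⇒n13
[56] read 'a'  n13⇒n14
[57] read 'b'  n14⇒n15  ** P2@[52:57],P4@[56:57]
[58] read 'b'  n15⇒n16 ·f
[59] read 'a'  n16⇒n17

All matches (sorted): [[3,5],[6,2],[6,4],[7,1],[7,5],[9,5],[13,5],[15,5],[17,5],[18,0],[18,5],[19,5],[20,5],[22,5],[24,5],[25,0],[25,5],[27,4],[28,1],[28,5],[29,5],[31,4],[33,4],[36,3],[38,4],[41,3],[45,4],[47,5],[50,2],[50,4],[54,5],[57,2],[57,4]]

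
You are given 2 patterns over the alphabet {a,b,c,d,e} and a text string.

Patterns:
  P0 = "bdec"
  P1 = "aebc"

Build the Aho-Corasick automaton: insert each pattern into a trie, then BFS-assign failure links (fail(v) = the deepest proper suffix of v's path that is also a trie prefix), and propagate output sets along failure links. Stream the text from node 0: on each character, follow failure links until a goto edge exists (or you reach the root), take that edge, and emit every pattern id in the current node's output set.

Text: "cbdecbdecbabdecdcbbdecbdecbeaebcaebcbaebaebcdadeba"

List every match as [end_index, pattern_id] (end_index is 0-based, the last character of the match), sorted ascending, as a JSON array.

Construct AC machine:
Trie nodes:
  n0 'ε': a→5 b→1
  n1 'b': d→2
  n2 'bd': e→3
  n3 'bde': c→4
  n4 'bdec': ·  [P0 ends]
  n5 'a': e→6
  n6 'ae': b→7
  n7 'aeb': c→8
  n8 'aebc': ·  [P1 ends]

BFS fail/out derivation:
  fail(1) 'b': from fail(0)=0 chase 'b': 0 ⇒ 0;  out=∅∪out(0)=∅
  fail(5) 'a': from fail(0)=0 chase 'a': 0 ⇒ 0;  out=∅∪out(0)=∅
  fail(2) 'bd': from fail(1)=0 chase 'd': 0 ⇒ 0;  out=∅∪out(0)=∅
  fail(6) 'ae': from fail(5)=0 chase 'e': 0 ⇒ 0;  out=∅∪out(0)=∅
  fail(3) 'bde': from fail(2)=0 chase 'e': 0 ⇒ 0;  out=∅∪out(0)=∅
  fail(7) 'aeb': from fail(6)=0 chase 'b': 0 ⇒ 1;  out=∅∪out(1)=∅
  fail(4) 'bdec': from fail(3)=0 chase 'c': 0 ⇒ 0;  out={0}∪out(0)={0}
  fail(8) 'aebc': from fail(7)=1 chase 'c': 1→0 ⇒ 0;  out={1}∪out(0)={1}

Run:
pos 0 'c': at 0
pos 1 'b': at 1
pos 2 'd': at 2
pos 3 'e': at 3
pos 4 'c': at 4  emit P0@[1:4]
pos 5 'b': at 1 (via fail)
pos 6 'd': at 2
pos 7 'e': at 3
pos 8 'c': at 4  emit P0@[5:8]
pos 9 'b': at 1 (via fail)
pos 10 'a': at 5 (via fail)
pos 11 'b': at 1 (via fail)
pos 12 'd': at 2
pos 13 'e': at 3
pos 14 'c': at 4  emit P0@[11:14]
pos 15 'd': at 0 (via fail)
pos 16 'c': at 0
pos 17 'b': at 1
pos 18 'b': at 1 (via fail)
pos 19 'd': at 2
pos 20 'e': at 3
pos 21 'c': at 4  emit P0@[18:21]
pos 22 'b': at 1 (via fail)
pos 23 'd': at 2
pos 24 'e': at 3
pos 25 'c': at 4  emit P0@[22:25]
pos 26 'b': at 1 (via fail)
pos 27 'e': at 0 (via fail)
pos 28 'a': at 5
pos 29 'e': at 6
pos 30 'b': at 7
pos 31 'c': at 8  emit P1@[28:31]
pos 32 'a': at 5 (via fail)
pos 33 'e': at 6
pos 34 'b': at 7
pos 35 'c': at 8  emit P1@[32:35]
pos 36 'b': at 1 (via fail)
pos 37 'a': at 5 (via fail)
pos 38 'e': at 6
pos 39 'b': at 7
pos 40 'a': at 5 (via fail)
pos 41 'e': at 6
pos 42 'b': at 7
pos 43 'c': at 8  emit P1@[40:43]
pos 44 'd': at 0 (via fail)
pos 45 'a': at 5
pos 46 'd': at 0 (via fail)
pos 47 'e': at 0
pos 48 'b': at 1
pos 49 'a': at 5 (via fail)

All matches (sorted): [[4,0],[8,0],[14,0],[21,0],[25,0],[31,1],[35,1],[43,1]]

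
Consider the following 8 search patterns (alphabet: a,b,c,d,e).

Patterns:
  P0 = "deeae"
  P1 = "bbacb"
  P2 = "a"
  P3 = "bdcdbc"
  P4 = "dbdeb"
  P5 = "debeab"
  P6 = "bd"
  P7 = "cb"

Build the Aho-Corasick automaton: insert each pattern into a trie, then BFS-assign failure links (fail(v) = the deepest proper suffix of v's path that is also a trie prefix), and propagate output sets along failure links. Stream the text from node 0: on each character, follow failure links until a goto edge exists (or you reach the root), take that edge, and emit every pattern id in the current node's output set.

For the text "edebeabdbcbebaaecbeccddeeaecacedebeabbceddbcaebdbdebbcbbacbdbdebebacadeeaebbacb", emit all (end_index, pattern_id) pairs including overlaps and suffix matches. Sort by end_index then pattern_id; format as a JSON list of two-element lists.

Construct AC machine:
Trie (insert patterns):
  n0 'ε': a→11 b→6 c→25 d→1
  n1 'd': b→17 e→2
  n2 'de': b→21 e→3
  n3 'dee': a→4
  n4 'deea': e→5
  n5 'deeae': ·  [P0 ends]
  n6 'b': b→7 d→12
  n7 'bb': a→8
  n8 'bba': c→9
  n9 'bbac': b→10
  n10 'bbacb': ·  [P1 ends]
  n11 'a': ·  [P2 ends]
  n12 'bd': c→13  [P6 ends]
  n13 'bdc': d→14
  n14 'bdcd': b→15
  n15 'bdcdb': c→16
  n16 'bdcdbc': ·  [P3 ends]
  n17 'db': d→18
  n18 'dbd': e→19
  n19 'dbde': b→20
  n20 'dbdeb': ·  [P4 ends]
  n21 'deb': e→22
  n22 'debe': a→23
  n23 'debea': b→24
  n24 'debeab': ·  [P5 ends]
  n25 'c': b→26
  n26 'cb': ·  [P7 ends]

BFS fail/out derivation:
  fail(1) 'd': from fail(0)=0 chase 'd': 0 ⇒ 0;  out=∅∪out(0)=∅
  fail(6) 'b': from fail(0)=0 chase 'b': 0 ⇒ 0;  out=∅∪out(0)=∅
  fail(11) 'a': from fail(0)=0 chase 'a': 0 ⇒ 0;  out={2}∪out(0)={2}
  fail(25) 'c': from fail(0)=0 chase 'c': 0 ⇒ 0;  out=∅∪out(0)=∅
  fail(2) 'de': from fail(1)=0 chase 'e': 0 ⇒ 0;  out=∅∪out(0)=∅
  fail(7) 'bb': from fail(6)=0 chase 'b': 0 ⇒ 6;  out=∅∪out(6)=∅
  fail(12) 'bd': from fail(6)=0 chase 'd': 0 ⇒ 1;  out={6}∪out(1)={6}
  fail(17) 'db': from fail(1)=0 chase 'b': 0 ⇒ 6;  out=∅∪out(6)=∅
  fail(26) 'cb': from fail(25)=0 chase 'b': 0 ⇒ 6;  out={7}∪out(6)={7}
  fail(3) 'dee': from fail(2)=0 chase 'e': 0 ⇒ 0;  out=∅∪out(0)=∅
  fail(8) 'bba': from fail(7)=6 chase 'a': 6→0 ⇒ 11;  out=∅∪out(11)={2}
  fail(13) 'bdc': from fail(12)=1 chase 'c': 1→0 ⇒ 25;  out=∅∪out(25)=∅
  fail(18) 'dbd': from fail(17)=6 chase 'd': 6 ⇒ 12;  out=∅∪out(12)={6}
  fail(21) 'deb': from fail(2)=0 chase 'b': 0 ⇒ 6;  out=∅∪out(6)=∅
  fail(4) 'deea': from fail(3)=0 chase 'a': 0 ⇒ 11;  out=∅∪out(11)={2}
  fail(9) 'bbac': from fail(8)=11 chase 'c': 11→0 ⇒ 25;  out=∅∪out(25)=∅
  fail(14) 'bdcd': from fail(13)=25 chase 'd': 25→0 ⇒ 1;  out=∅∪out(1)=∅
  fail(19) 'dbde': from fail(18)=12 chase 'e': 12→1 ⇒ 2;  out=∅∪out(2)=∅
  fail(22) 'debe': from fail(21)=6 chase 'e': 6→0 ⇒ 0;  out=∅∪out(0)=∅
  fail(5) 'deeae': from fail(4)=11 chase 'e': 11→0 ⇒ 0;  out={0}∪out(0)={0}
  fail(10) 'bbacb': from fail(9)=25 chase 'b': 25 ⇒ 26;  out={1}∪out(26)={1,7}
  fail(15) 'bdcdb': from fail(14)=1 chase 'b': 1 ⇒ 17;  out=∅∪out(17)=∅
  fail(20) 'dbdeb': from fail(19)=2 chase 'b': 2 ⇒ 21;  out={4}∪out(21)={4}
  fail(23) 'debea': from fail(22)=0 chase 'a': 0 ⇒ 11;  out=∅∪out(11)={2}
  fail(16) 'bdcdbc': from fail(15)=17 chase 'c': 17→6→0 ⇒ 25;  out={3}∪out(25)={3}
  fail(24) 'debeab': from fail(23)=11 chase 'b': 11→0 ⇒ 6;  out={5}∪out(6)={5}

Run:
[0] read 'e'  n0⇒n0
[1] read 'd'  n0⇒n1
[2] read 'e'  n1⇒n2
[3] read 'b'  n2⇒n21
[4] read 'e'  n21⇒n22
[5] read 'a'  n22⇒n23  emit P2@[5:5]
[6] read 'b'  n23⇒n24  emit P5@[1:6]
[7] read 'd'  n24⇒n12 (via fail)  emit P6@[6:7]
[8] read 'b'  n12⇒n17 (via fail)
[9] read 'c'  n17⇒n25 (via fail)
[10] read 'b'  n25⇒n26  emit P7@[9:10]
[11] read 'e'  n26⇒n0 (via fail)
[12] read 'b'  n0⇒n6
[13] read 'a'  n6⇒n11 (via fail)  emit P2@[13:13]
[14] read 'a'  n11⇒n11 (via fail)  emit P2@[14:14]
[15] read 'e'  n11⇒n0 (via fail)
[16] read 'c'  n0⇒n25
[17] read 'b'  n25⇒n26  emit P7@[16:17]
[18] read 'e'  n26⇒n0 (via fail)
[19] read 'c'  n0⇒n25
[20] read 'c'  n25⇒n25 (via fail)
[21] read 'd'  n25⇒n1 (via fail)
[22] read 'd'  n1⇒n1 (via fail)
[23] read 'e'  n1⇒n2
[24] read 'e'  n2⇒n3
[25] read 'a'  n3⇒n4  emit P2@[25:25]
[26] read 'e'  n4⇒n5  emit P0@[22:26]
[27] read 'c'  n5⇒n25 (via fail)
[28] read 'a'  n25⇒n11 (via fail)  emit P2@[28:28]
[29] read 'c'  n11⇒n25 (via fail)
[30] read 'e'  n25⇒n0 (via fail)
[31] read 'd'  n0⇒n1
[32] read 'e'  n1⇒n2
[33] read 'b'  n2⇒n21
[34] read 'e'  n21⇒n22
[35] read 'a'  n22⇒n23  emit P2@[35:35]
[36] read 'b'  n23⇒n24  emit P5@[31:36]
[37] read 'b'  n24⇒n7 (via fail)
[38] read 'c'  n7⇒n25 (via fail)
[39] read 'e'  n25⇒n0 (via fail)
[40] read 'd'  n0⇒n1
[41] read 'd'  n1⇒n1 (via fail)
[42] read 'b'  n1⇒n17
[43] read 'c'  n17⇒n25 (via fail)
[44] read 'a'  n25⇒n11 (via fail)  emit P2@[44:44]
[45] read 'e'  n11⇒n0 (via fail)
[46] read 'b'  n0⇒n6
[47] read 'd'  n6⇒n12  emit P6@[46:47]
[48] read 'b'  n12⇒n17 (via fail)
[49] read 'd'  n17⇒n18  emit P6@[48:49]
[50] read 'e'  n18⇒n19
[51] read 'b'  n19⇒n20  emit P4@[47:51]
[52] read 'b'  n20⇒n7 (via fail)
[53] read 'c'  n7⇒n25 (via fail)
[54] read 'b'  n25⇒n26  emit P7@[53:54]
[55] read 'b'  n26⇒n7 (via fail)
[56] read 'a'  n7⇒n8  emit P2@[56:56]
[57] read 'c'  n8⇒n9
[58] read 'b'  n9⇒n10  emit P1@[54:58],P7@[57:58]
[59] read 'd'  n10⇒n12 (via fail)  emit P6@[58:59]
[60] read 'b'  n12⇒n17 (via fail)
[61] read 'd'  n17⇒n18  emit P6@[60:61]
[62] read 'e'  n18⇒n19
[63] read 'b'  n19⇒n20  emit P4@[59:63]
[64] read 'e'  n20⇒n22 (via fail)
[65] read 'b'  n22⇒n6 (via fail)
[66] read 'a'  n6⇒n11 (via fail)  emit P2@[66:66]
[67] read 'c'  n11⇒n25 (via fail)
[68] read 'a'  n25⇒n11 (via fail)  emit P2@[68:68]
[69] read 'd'  n11⇒n1 (via fail)
[70] read 'e'  n1⇒n2
[71] read 'e'  n2⇒n3
[72] read 'a'  n3⇒n4  emit P2@[72:72]
[73] read 'e'  n4⇒n5  emit P0@[69:73]
[74] read 'b'  n5⇒n6 (via fail)
[75] read 'b'  n6⇒n7
[76] read 'a'  n7⇒n8  emit P2@[76:76]
[77] read 'c'  n8⇒n9
[78] read 'b'  n9⇒n10  emit P1@[74:78],P7@[77:78]

All matches (sorted): [[5,2],[6,5],[7,6],[10,7],[13,2],[14,2],[17,7],[25,2],[26,0],[28,2],[35,2],[36,5],[44,2],[47,6],[49,6],[51,4],[54,7],[56,2],[58,1],[58,7],[59,6],[61,6],[63,4],[66,2],[68,2],[72,2],[73,0],[76,2],[78,1],[78,7]]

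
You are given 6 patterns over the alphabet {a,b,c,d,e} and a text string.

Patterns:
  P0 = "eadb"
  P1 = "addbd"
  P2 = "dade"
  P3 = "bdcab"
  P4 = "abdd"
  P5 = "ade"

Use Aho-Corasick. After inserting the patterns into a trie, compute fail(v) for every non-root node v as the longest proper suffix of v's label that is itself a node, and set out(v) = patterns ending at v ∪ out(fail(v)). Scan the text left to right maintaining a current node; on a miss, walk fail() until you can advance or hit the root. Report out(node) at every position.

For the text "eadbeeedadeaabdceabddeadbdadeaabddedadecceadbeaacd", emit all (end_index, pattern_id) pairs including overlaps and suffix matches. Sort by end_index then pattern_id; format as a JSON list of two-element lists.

Build automaton:
Trie nodes:
  n0 'ε': a→5 b→14 d→10 e→1
  n1 'e': a→2
  n2 'ea': d→3
  n3 'ead': b→4
  n4 'eadb': ·  ←P0
  n5 'a': b→19 d→6
  n6 'ad': d→7 e→22
  n7 'add': b→8
  n8 'addb': d→9
  n9 'addbd': ·  ←P1
  n10 'd': a→11
  n11 'da': d→12
  n12 'dad': e→13
  n13 'dade': ·  ←P2
  n14 'b': d→15
  n15 'bd': c→16
  n16 'bdc': a→17
  n17 'bdca': b→18
  n18 'bdcab': ·  ←P3
  n19 'ab': d→20
  n20 'abd': d→21
  n21 'abdd': ·  ←P4
  n22 'ade': ·  ←P5

BFS fail/out derivation:
  n1('e'): parent n0 fail=0; on 'e' 0 → fail=0;  out ∅∪∅=∅
  n5('a'): parent n0 fail=0; on 'a' 0 → fail=0;  out ∅∪∅=∅
  n10('d'): parent n0 fail=0; on 'd' 0 → fail=0;  out ∅∪∅=∅
  n14('b'): parent n0 fail=0; on 'b' 0 → fail=0;  out ∅∪∅=∅
  n2('ea'): parent n1 fail=0; on 'a' 0 → fail=5;  out ∅∪∅=∅
  n6('ad'): parent n5 fail=0; on 'd' 0 → fail=10;  out ∅∪∅=∅
  n11('da'): parent n10 fail=0; on 'a' 0 → fail=5;  out ∅∪∅=∅
  n15('bd'): parent n14 fail=0; on 'd' 0 → fail=10;  out ∅∪∅=∅
  n19('ab'): parent n5 fail=0; on 'b' 0 → fail=14;  out ∅∪∅=∅
  n3('ead'): parent n2 fail=5; on 'd' 5 → fail=6;  out ∅∪∅=∅
  n7('add'): parent n6 fail=10; on 'd' 10→0 → fail=10;  out ∅∪∅=∅
  n12('dad'): parent n11 fail=5; on 'd' 5 → fail=6;  out ∅∪∅=∅
  n16('bdc'): parent n15 fail=10; on 'c' 10→0 → fail=0;  out ∅∪∅=∅
  n20('abd'): parent n19 fail=14; on 'd' 14 → fail=15;  out ∅∪∅=∅
  n22('ade'): parent n6 fail=10; on 'e' 10→0 → fail=1;  out {5}∪∅={5}
  n4('eadb'): parent n3 fail=6; on 'b' 6→10→0 → fail=14;  out {0}∪∅={0}
  n8('addb'): parent n7 fail=10; on 'b' 10→0 → fail=14;  out ∅∪∅=∅
  n13('dade'): parent n12 fail=6; on 'e' 6 → fail=22;  out {2}∪{5}={2,5}
  n17('bdca'): parent n16 fail=0; on 'a' 0 → fail=5;  out ∅∪∅=∅
  n21('abdd'): parent n20 fail=15; on 'd' 15→10→0 → fail=10;  out {4}∪∅={4}
  n9('addbd'): parent n8 fail=14; on 'd' 14 → fail=15;  out {1}∪∅={1}
  n18('bdcab'): parent n17 fail=5; on 'b' 5 → fail=19;  out {3}∪∅={3}

Run:
i=0 'e': node 0→1
i=1 'a': node 1→2
i=2 'd': node 2→3
i=3 'b': node 3→4  ** P0@[0:3]
i=4 'e': node 4→1 (via fail)
i=5 'e': node 1→1 (via fail)
i=6 'e': node 1→1 (via fail)
i=7 'd': node 1→10 (via fail)
i=8 'a': node 10→11
i=9 'd': node 11→12
i=10 'e': node 12→13  ** P2@[7:10],P5@[8:10]
i=11 'a': node 13→2 (via fail)
i=12 'a': node 2→5 (via fail)
i=13 'b': node 5→19
i=14 'd': node 19→20
i=15 'c': node 20→16 (via fail)
i=16 'e': node 16→1 (via fail)
i=17 'a': node 1→2
i=18 'b': node 2→19 (via fail)
i=19 'd': node 19→20
i=20 'd': node 20→21  ** P4@[17:20]
i=21 'e': node 21→1 (via fail)
i=22 'a': node 1→2
i=23 'd': node 2→3
i=24 'b': node 3→4  ** P0@[21:24]
i=25 'd': node 4→15 (via fail)
i=26 'a': node 15→11 (via fail)
i=27 'd': node 11→12
i=28 'e': node 12→13  ** P2@[25:28],P5@[26:28]
i=29 'a': node 13→2 (via fail)
i=30 'a': node 2→5 (via fail)
i=31 'b': node 5→19
i=32 'd': node 19→20
i=33 'd': node 20→21  ** P4@[30:33]
i=34 'e': node 21→1 (via fail)
i=35 'd': node 1→10 (via fail)
i=36 'a': node 10→11
i=37 'd': node 11→12
i=38 'e': node 12→13  ** P2@[35:38],P5@[36:38]
i=39 'c': node 13→0 (via fail)
i=40 'c': node 0→0
i=41 'e': node 0→1
i=42 'a': node 1→2
i=43 'd': node 2→3
i=44 'b': node 3→4  ** P0@[41:44]
i=45 'e': node 4→1 (via fail)
i=46 'a': node 1→2
i=47 'a': node 2→5 (via fail)
i=48 'c': node 5→0 (via fail)
i=49 'd': node 0→10

All matches (sorted): [[3,0],[10,2],[10,5],[20,4],[24,0],[28,2],[28,5],[33,4],[38,2],[38,5],[44,0]]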